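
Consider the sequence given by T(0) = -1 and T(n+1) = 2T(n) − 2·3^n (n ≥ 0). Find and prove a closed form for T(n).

Claim: T(n) = 2^n − 2·3^n.

Base case: T(0) = -1, and 2^0 − 2·3^0 = 1 − 2 = -1.
Assume T(r) = 2^r − 2·3^r for some r ≥ 0.
Then T(r+1) = 2T(r) − 2·3^r = 2·(2^r − 2·3^r) − 2·3^r = 2^{r+1} − 4·3^r − 2·3^r = 2^{r+1} − 6·3^r = 2^{r+1} − 2·3^{r+1}.
This completes the inductive step, so T(n) = 2^n − 2·3^n for all n ≥ 0.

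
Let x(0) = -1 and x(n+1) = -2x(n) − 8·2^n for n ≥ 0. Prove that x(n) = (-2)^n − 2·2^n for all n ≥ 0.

Base case: x(0) = -1, and (-2)^0 − 2·2^0 = 1 − 2 = -1.
Assume x(m) = (-2)^m − 2·2^m for some m ≥ 0.
Then x(m+1) = -2x(m) − 8·2^m = -2·((-2)^m − 2·2^m) − 8·2^m = (-2)^{m+1} + 4·2^m − 8·2^m = (-2)^{m+1} − 4·2^m = (-2)^{m+1} − 2·2^{m+1}.
By induction, x(n) = (-2)^n − 2·2^n for all n ≥ 0.

x(n) = (-2)^n − 2·2^n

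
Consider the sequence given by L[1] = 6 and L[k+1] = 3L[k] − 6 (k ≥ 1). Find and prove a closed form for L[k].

Claim: L[k] = 3^k + 3.

Base case: L[1] = 6, and 3^1 + 3 = 3 + 3 = 6.
Assume L[j] = 3^j + 3 for some j ≥ 1.
Then L[j+1] = 3L[j] − 6 = 3·(3^j + 3) − 6 = 3^{j+1} + 9 − 6 = 3^{j+1} + 3.
So the formula holds for j+1, and by induction L[k] = 3^k + 3 for all k ≥ 1.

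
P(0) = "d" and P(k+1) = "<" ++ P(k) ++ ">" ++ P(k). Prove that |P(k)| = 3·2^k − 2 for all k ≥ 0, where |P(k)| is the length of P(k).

Base case: |P(0)| = 1, and 3·2^0 − 2 = 1.
Assume |P(r)| = 3·2^r − 2.
Then |P(r+1)| = 1 + |P(r)| + 1 + |P(r)| = 2|P(r)| + 2 = 2(3·2^r − 2) + 2 = 3·2^{r+1} − 4 + 2 = 3·2^{r+1} − 2.
By induction, |P(k)| = 3·2^k − 2 for all k ≥ 0.

|P(k)| = 3·2^k − 2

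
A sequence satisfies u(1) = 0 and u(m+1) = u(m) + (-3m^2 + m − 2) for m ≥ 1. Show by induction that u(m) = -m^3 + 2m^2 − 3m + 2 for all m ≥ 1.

Base case: u(1) = 0, and -1^3 + 2·1^2 − 3·1 + 2 = 0.
Assume u(r) = -r^3 + 2r^2 − 3r + 2.
Then u(r+1) = u(r) + (-3r^2 + r − 2) = (-r^3 + 2r^2 − 3r + 2) + (-3r^2 + r − 2) = -r^3 − r^2 − 2r,
and -(r+1)^3 + 2·(r+1)^2 − 3·(r+1) + 2 = -r^3 − r^2 − 2r.
This completes the inductive step, so u(m) = -m^3 + 2m^2 − 3m + 2 for all m ≥ 1.

u(m) = -m^3 + 2m^2 − 3m + 2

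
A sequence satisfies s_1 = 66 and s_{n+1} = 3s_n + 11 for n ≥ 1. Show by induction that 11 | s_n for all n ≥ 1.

Base case: s_1 = 66 = 11·6, so 11 | s_1.
Assume 11 | s_j, so s_j = 11t for some integer t.
Then s_{j+1} = 3s_j + 11 = 3·(11t) + 11 = 11(3t + 1), so 11 | s_{j+1}.
This completes the inductive step, so 11 | s_n for all n ≥ 1.

11 | s_n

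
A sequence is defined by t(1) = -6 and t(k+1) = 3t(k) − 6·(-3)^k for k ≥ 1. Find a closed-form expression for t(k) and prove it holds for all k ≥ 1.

Claim: t(k) = -3^k + (-3)^k.

Base case: t(1) = -6, and -3^1 + (-3)^1 = -3 − 3 = -6.
Assume t(j) = -3^j + (-3)^j for some j ≥ 1.
Then t(j+1) = 3t(j) − 6·(-3)^j = 3·(-3^j + (-3)^j) − 6·(-3)^j = -3^{j+1} + 3·(-3)^j − 6·(-3)^j = -3^{j+1} − 3·(-3)^j = -3^{j+1} + (-3)^{j+1}.
This completes the inductive step, so t(k) = -3^k + (-3)^k for all k ≥ 1.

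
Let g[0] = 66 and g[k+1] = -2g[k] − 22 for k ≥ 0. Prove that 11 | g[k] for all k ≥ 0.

Base case: g[0] = 66 = 11·6, so 11 | g[0].
Assume 11 | g[m], so g[m] = 11t for some integer t.
Then g[m+1] = -2g[m] − 22 = -2·(11t) − 22 = 11(-2t − 2), so 11 | g[m+1].
So the property holds for m+1, and by induction 11 | g[k] for all k ≥ 0.

11 | g[k]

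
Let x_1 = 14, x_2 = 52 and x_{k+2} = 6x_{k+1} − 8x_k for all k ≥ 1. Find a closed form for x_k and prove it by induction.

Claim: x_k = 3·4^k + 2^k.

Base cases: x_1 = 14 and 3·4^1 + 2^1 = 14; x_2 = 52 and 3·4^2 + 2^2 = 52.
Assume x_j = 3·4^j + 2^j for all 1 ≤ j ≤ m, where m ≥ 2.
Then x_{m+1} = 6x_m − 8x_{m−1} = 6·(3·4^m + 2^m) − 8·(3·4^{m−1} + 2^{m−1}) = 3·(6·4 − 8)4^{m−1} + (6·2 − 8)2^{m−1} = 48·4^{m−1} + 4·2^{m−1} = 3·4^{m+1} + 2^{m+1}.
This completes the inductive step, so x_k = 3·4^k + 2^k for all k ≥ 1.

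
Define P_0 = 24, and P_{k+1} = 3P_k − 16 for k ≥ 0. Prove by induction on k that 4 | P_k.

Base case: P_0 = 24 = 4·6, so 4 | P_0.
Assume 4 | P_j, so P_j = 4t for some integer t.
Then P_{j+1} = 3P_j − 16 = 3·(4t) − 16 = 4(3t − 4), so 4 | P_{j+1}.
So the property holds for j+1, and by induction 4 | P_k for all k ≥ 0.

4 | P_k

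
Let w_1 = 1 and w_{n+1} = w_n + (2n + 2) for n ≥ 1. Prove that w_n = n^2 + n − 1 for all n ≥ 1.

Base case: w_1 = 1, and 1^2 + 1 − 1 = 1.
Assume w_r = r^2 + r − 1.
Then w_{r+1} = w_r + (2r + 2) = (r^2 + r − 1) + (2r + 2) = r^2 + 3r + 1,
and (r+1)^2 + (r+1) − 1 = r^2 + 3r + 1.
This completes the inductive step, so w_n = n^2 + n − 1 for all n ≥ 1.

w_n = n^2 + n − 1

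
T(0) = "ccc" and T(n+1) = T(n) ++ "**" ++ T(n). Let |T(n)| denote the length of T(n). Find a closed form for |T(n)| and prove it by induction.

Claim: |T(n)| = 5·2^n − 2.

Base case: |T(0)| = 3, and 5·2^0 − 2 = 3.
Assume |T(m)| = 5·2^m − 2.
Then |T(m+1)| = |T(m)| + 2 + |T(m)| = 2|T(m)| + 2 = 2(5·2^m − 2) + 2 = 5·2^{m+1} − 4 + 2 = 5·2^{m+1} − 2.
So the formula holds for m+1, and by induction |T(n)| = 5·2^n − 2 for all n ≥ 0.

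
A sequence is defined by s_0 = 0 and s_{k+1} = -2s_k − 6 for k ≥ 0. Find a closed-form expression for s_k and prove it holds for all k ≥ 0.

Claim: s_k = 2·(-2)^k − 2.

Base case: s_0 = 0, and 2·(-2)^0 − 2 = 2 − 2 = 0.
Assume s_m = 2·(-2)^m − 2 for some m ≥ 0.
Then s_{m+1} = -2s_m − 6 = -2·(2·(-2)^m − 2) − 6 = -4·(-2)^m + 4 − 6 = 2·(-2)^{m+1} − 2.
This completes the inductive step, so s_k = 2·(-2)^k − 2 for all k ≥ 0.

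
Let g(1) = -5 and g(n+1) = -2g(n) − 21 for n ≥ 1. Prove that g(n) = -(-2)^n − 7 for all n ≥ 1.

Base case: g(1) = -5, and -(-2)^1 − 7 = 2 − 7 = -5.
Assume g(r) = -(-2)^r − 7 for some r ≥ 1.
Then g(r+1) = -2g(r) − 21 = -2·(-(-2)^r − 7) − 21 = 2·(-2)^r + 14 − 21 = -(-2)^{r+1} − 7.
This completes the inductive step, so g(n) = -(-2)^n − 7 for all n ≥ 1.

g(n) = -(-2)^n − 7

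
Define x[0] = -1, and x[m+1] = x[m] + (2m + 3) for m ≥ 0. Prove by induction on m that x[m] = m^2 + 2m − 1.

Base case: x[0] = -1, and 0^2 + 2·0 − 1 = -1.
Assume x[k] = k^2 + 2k − 1.
Then x[k+1] = x[k] + (2k + 3) = (k^2 + 2k − 1) + (2k + 3) = k^2 + 4k + 2,
and (k+1)^2 + 2·(k+1) − 1 = k^2 + 4k + 2.
By induction, x[m] = m^2 + 2m − 1 for all m ≥ 0.

x[m] = m^2 + 2m − 1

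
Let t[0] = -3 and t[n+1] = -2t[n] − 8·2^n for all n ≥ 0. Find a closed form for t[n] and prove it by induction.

Claim: t[n] = -(-2)^n − 2·2^n.

Base case: t[0] = -3, and -(-2)^0 − 2·2^0 = -1 − 2 = -3.
Assume t[k] = -(-2)^k − 2·2^k for some k ≥ 0.
Then t[k+1] = -2t[k] − 8·2^k = -2·(-(-2)^k − 2·2^k) − 8·2^k = -(-2)^{k+1} + 4·2^k − 8·2^k = -(-2)^{k+1} − 4·2^k = -(-2)^{k+1} − 2·2^{k+1}.
So the formula holds for k+1, and by induction t[n] = -(-2)^n − 2·2^n for all n ≥ 0.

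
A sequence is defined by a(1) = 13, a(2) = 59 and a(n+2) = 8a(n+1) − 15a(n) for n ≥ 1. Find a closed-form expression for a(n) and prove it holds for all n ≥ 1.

Claim: a(n) = 2·5^n + 3^n.

Base cases: a(1) = 13 and 2·5^1 + 3^1 = 13; a(2) = 59 and 2·5^2 + 3^2 = 59.
Assume a(j) = 2·5^j + 3^j for all 1 ≤ j ≤ r, where r ≥ 2.
Then a(r+1) = 8a(r) − 15a(r−1) = 8·(2·5^r + 3^r) − 15·(2·5^{r−1} + 3^{r−1}) = 2·(8·5 − 15)5^{r−1} + (8·3 − 15)3^{r−1} = 50·5^{r−1} + 9·3^{r−1} = 2·5^{r+1} + 3^{r+1}.
Hence a(n) = 2·5^n + 3^n for every n ≥ 1, by strong induction.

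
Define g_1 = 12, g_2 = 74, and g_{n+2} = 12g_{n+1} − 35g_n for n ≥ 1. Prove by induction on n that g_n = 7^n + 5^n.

Base cases: g_1 = 12 and 7^1 + 5^1 = 12; g_2 = 74 and 7^2 + 5^2 = 74.
Assume g_j = 7^j + 5^j for all 1 ≤ j ≤ r, where r ≥ 2.
Then g_{r+1} = 12g_r − 35g_{r−1} = 12·(7^r + 5^r) − 35·(7^{r−1} + 5^{r−1}) = (12·7 − 35)7^{r−1} + (12·5 − 35)5^{r−1} = 49·7^{r−1} + 25·5^{r−1} = 7^{r+1} + 5^{r+1}.
By strong induction, g_n = 7^n + 5^n for all n ≥ 1.

g_n = 7^n + 5^n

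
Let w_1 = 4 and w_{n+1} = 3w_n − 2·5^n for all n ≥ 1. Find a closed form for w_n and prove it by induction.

Claim: w_n = 3·3^n − 5^n.

Base case: w_1 = 4, and 3·3^1 − 5^1 = 9 − 5 = 4.
Assume w_k = 3·3^k − 5^k for some k ≥ 1.
Then w_{k+1} = 3w_k − 2·5^k = 3·(3·3^k − 5^k) − 2·5^k = 3·3^{k+1} − 3·5^k − 2·5^k = 3·3^{k+1} − 5·5^k = 3·3^{k+1} − 5^{k+1}.
By induction, w_n = 3·3^n − 5^n for all n ≥ 1.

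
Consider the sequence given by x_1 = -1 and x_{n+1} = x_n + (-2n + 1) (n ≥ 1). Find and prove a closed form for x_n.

Claim: x_n = -n^2 + 2n − 2.

Base case: x_1 = -1, and -1^2 + 2·1 − 2 = -1.
Assume x_r = -r^2 + 2r − 2.
Then x_{r+1} = x_r + (-2r + 1) = (-r^2 + 2r − 2) + (-2r + 1) = -r^2 − 1,
and -(r+1)^2 + 2·(r+1) − 2 = -r^2 − 1.
This completes the inductive step, so x_n = -n^2 + 2n − 2 for all n ≥ 1.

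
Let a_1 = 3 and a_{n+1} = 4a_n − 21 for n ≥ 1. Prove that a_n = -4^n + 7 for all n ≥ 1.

Base case: a_1 = 3, and -4^1 + 7 = -4 + 7 = 3.
Assume a_r = -4^r + 7 for some r ≥ 1.
Then a_{r+1} = 4a_r − 21 = 4·(-4^r + 7) − 21 = -4^{r+1} + 28 − 21 = -4^{r+1} + 7.
This completes the inductive step, so a_n = -4^n + 7 for all n ≥ 1.

a_n = -4^n + 7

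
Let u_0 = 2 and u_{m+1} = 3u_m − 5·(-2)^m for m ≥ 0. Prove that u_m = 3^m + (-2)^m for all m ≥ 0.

Base case: u_0 = 2, and 3^0 + (-2)^0 = 1 + 1 = 2.
Assume u_k = 3^k + (-2)^k for some k ≥ 0.
Then u_{k+1} = 3u_k − 5·(-2)^k = 3·(3^k + (-2)^k) − 5·(-2)^k = 3^{k+1} + 3·(-2)^k − 5·(-2)^k = 3^{k+1} − 2·(-2)^k = 3^{k+1} + (-2)^{k+1}.
By induction, u_m = 3^m + (-2)^m for all m ≥ 0.

u_m = 3^m + (-2)^m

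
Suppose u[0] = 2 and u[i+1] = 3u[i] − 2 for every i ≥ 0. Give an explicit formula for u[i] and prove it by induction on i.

Claim: u[i] = 3^i + 1.

Base case: u[0] = 2, and 3^0 + 1 = 1 + 1 = 2.
Assume u[j] = 3^j + 1 for some j ≥ 0.
Then u[j+1] = 3u[j] − 2 = 3·(3^j + 1) − 2 = 3^{j+1} + 3 − 2 = 3^{j+1} + 1.
So the formula holds for j+1, and by induction u[i] = 3^i + 1 for all i ≥ 0.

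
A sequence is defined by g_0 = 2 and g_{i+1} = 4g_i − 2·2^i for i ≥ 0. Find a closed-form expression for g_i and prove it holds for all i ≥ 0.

Claim: g_i = 4^i + 2^i.

Base case: g_0 = 2, and 4^0 + 2^0 = 1 + 1 = 2.
Assume g_m = 4^m + 2^m for some m ≥ 0.
Then g_{m+1} = 4g_m − 2·2^m = 4·(4^m + 2^m) − 2·2^m = 4^{m+1} + 4·2^m − 2·2^m = 4^{m+1} + 2·2^m = 4^{m+1} + 2^{m+1}.
This completes the inductive step, so g_i = 4^i + 2^i for all i ≥ 0.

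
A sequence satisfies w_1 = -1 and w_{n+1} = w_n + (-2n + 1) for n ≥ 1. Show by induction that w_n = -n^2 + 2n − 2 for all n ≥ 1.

Base case: w_1 = -1, and -1^2 + 2·1 − 2 = -1.
Assume w_j = -j^2 + 2j − 2.
Then w_{j+1} = w_j + (-2j + 1) = (-j^2 + 2j − 2) + (-2j + 1) = -j^2 − 1,
and -(j+1)^2 + 2·(j+1) − 2 = -j^2 − 1.
Hence w_n = -n^2 + 2n − 2 for every n ≥ 1, by induction.

w_n = -n^2 + 2n − 2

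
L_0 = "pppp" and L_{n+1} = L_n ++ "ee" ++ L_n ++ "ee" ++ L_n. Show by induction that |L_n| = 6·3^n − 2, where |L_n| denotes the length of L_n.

Base case: |L_0| = 4, and 6·3^0 − 2 = 4.
Assume |L_m| = 6·3^m − 2.
Then |L_{m+1}| = 3|L_m| + 4 = 3(6·3^m − 2) + 4 = 6·3^{m+1} − 6 + 4 = 6·3^{m+1} − 2.
This completes the inductive step, so |L_n| = 6·3^n − 2 for all n ≥ 0.

|L_n| = 6·3^n − 2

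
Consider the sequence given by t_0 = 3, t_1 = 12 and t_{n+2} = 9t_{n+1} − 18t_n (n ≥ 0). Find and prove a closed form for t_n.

Claim: t_n = 2·3^n + 6^n.

Base cases: t_0 = 3 and 2·3^0 + 6^0 = 3; t_1 = 12 and 2·3^1 + 6^1 = 12.
Assume t_j = 2·3^j + 6^j for all 0 ≤ j ≤ r, where r ≥ 1.
Then t_{r+1} = 9t_r − 18t_{r−1} = 9·(2·3^r + 6^r) − 18·(2·3^{r−1} + 6^{r−1}) = 2·(9·3 − 18)3^{r−1} + (9·6 − 18)6^{r−1} = 18·3^{r−1} + 36·6^{r−1} = 2·3^{r+1} + 6^{r+1}.
This completes the inductive step, so t_n = 2·3^n + 6^n for all n ≥ 0.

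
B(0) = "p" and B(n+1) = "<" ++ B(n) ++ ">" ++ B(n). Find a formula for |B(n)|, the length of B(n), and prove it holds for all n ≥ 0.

Claim: |B(n)| = 3·2^n − 2.

Base case: |B(0)| = 1, and 3·2^0 − 2 = 1.
Assume |B(j)| = 3·2^j − 2.
Then |B(j+1)| = 1 + |B(j)| + 1 + |B(j)| = 2|B(j)| + 2 = 2(3·2^j − 2) + 2 = 3·2^{j+1} − 4 + 2 = 3·2^{j+1} − 2.
By induction, |B(n)| = 3·2^n − 2 for all n ≥ 0.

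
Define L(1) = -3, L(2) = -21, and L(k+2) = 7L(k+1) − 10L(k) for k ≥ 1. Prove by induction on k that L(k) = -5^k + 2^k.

Base cases: L(1) = -3 and -5^1 + 2^1 = -3; L(2) = -21 and -5^2 + 2^2 = -21.
Assume L(i) = -5^i + 2^i for all 1 ≤ i ≤ j, where j ≥ 2.
Then L(j+1) = 7L(j) − 10L(j−1) = 7·(-5^j + 2^j) − 10·(-5^{j−1} + 2^{j−1}) = -(7·5 − 10)5^{j−1} + (7·2 − 10)2^{j−1} = -25·5^{j−1} + 4·2^{j−1} = -5^{j+1} + 2^{j+1}.
So the formula holds for j+1, and by strong induction L(k) = -5^k + 2^k for all k ≥ 1.

L(k) = -5^k + 2^k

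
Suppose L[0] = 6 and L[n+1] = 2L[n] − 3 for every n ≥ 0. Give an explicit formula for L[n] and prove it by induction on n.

Claim: L[n] = 3·2^n + 3.

Base case: L[0] = 6, and 3·2^0 + 3 = 3 + 3 = 6.
Assume L[k] = 3·2^k + 3 for some k ≥ 0.
Then L[k+1] = 2L[k] − 3 = 2·(3·2^k + 3) − 3 = 6·2^k + 6 − 3 = 3·2^{k+1} + 3.
Hence L[n] = 3·2^n + 3 for every n ≥ 0, by induction.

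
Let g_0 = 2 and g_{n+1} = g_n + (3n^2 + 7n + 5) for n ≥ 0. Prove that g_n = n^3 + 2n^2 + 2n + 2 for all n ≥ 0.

Base case: g_0 = 2, and 0^3 + 2·0^2 + 2·0 + 2 = 2.
Assume g_r = r^3 + 2r^2 + 2r + 2.
Then g_{r+1} = g_r + (3r^2 + 7r + 5) = (r^3 + 2r^2 + 2r + 2) + (3r^2 + 7r + 5) = r^3 + 5r^2 + 9r + 7,
and (r+1)^3 + 2·(r+1)^2 + 2·(r+1) + 2 = r^3 + 5r^2 + 9r + 7.
By induction, g_n = n^3 + 2n^2 + 2n + 2 for all n ≥ 0.

g_n = n^3 + 2n^2 + 2n + 2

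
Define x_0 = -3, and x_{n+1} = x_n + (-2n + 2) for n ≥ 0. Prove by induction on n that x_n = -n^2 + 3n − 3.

Base case: x_0 = -3, and -0^2 + 3·0 − 3 = -3.
Assume x_j = -j^2 + 3j − 3.
Then x_{j+1} = x_j + (-2j + 2) = (-j^2 + 3j − 3) + (-2j + 2) = -j^2 + j − 1,
and -(j+1)^2 + 3·(j+1) − 3 = -j^2 + j − 1.
By induction, x_n = -n^2 + 3n − 3 for all n ≥ 0.

x_n = -n^2 + 3n − 3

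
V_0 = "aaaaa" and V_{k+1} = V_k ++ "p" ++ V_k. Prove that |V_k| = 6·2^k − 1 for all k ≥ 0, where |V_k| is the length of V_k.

Base case: |V_0| = 5, and 6·2^0 − 1 = 5.
Assume |V_r| = 6·2^r − 1.
Then |V_{r+1}| = |V_r| + 1 + |V_r| = 2|V_r| + 1 = 2(6·2^r − 1) + 1 = 6·2^{r+1} − 2 + 1 = 6·2^{r+1} − 1.
By induction, |V_k| = 6·2^k − 1 for all k ≥ 0.

|V_k| = 6·2^k − 1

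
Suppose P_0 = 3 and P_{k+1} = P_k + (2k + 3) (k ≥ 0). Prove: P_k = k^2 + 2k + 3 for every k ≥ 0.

Base case: P_0 = 3, and 0^2 + 2·0 + 3 = 3.
Assume P_r = r^2 + 2r + 3.
Then P_{r+1} = P_r + (2r + 3) = (r^2 + 2r + 3) + (2r + 3) = r^2 + 4r + 6,
and (r+1)^2 + 2·(r+1) + 3 = r^2 + 4r + 6.
By induction, P_k = k^2 + 2k + 3 for all k ≥ 0.

P_k = k^2 + 2k + 3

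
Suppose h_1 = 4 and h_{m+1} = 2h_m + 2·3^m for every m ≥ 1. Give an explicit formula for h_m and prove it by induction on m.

Claim: h_m = -2^m + 2·3^m.

Base case: h_1 = 4, and -2^1 + 2·3^1 = -2 + 6 = 4.
Assume h_j = -2^j + 2·3^j for some j ≥ 1.
Then h_{j+1} = 2h_j + 2·3^j = 2·(-2^j + 2·3^j) + 2·3^j = -2^{j+1} + 4·3^j + 2·3^j = -2^{j+1} + 6·3^j = -2^{j+1} + 2·3^{j+1}.
This completes the inductive step, so h_m = -2^m + 2·3^m for all m ≥ 1.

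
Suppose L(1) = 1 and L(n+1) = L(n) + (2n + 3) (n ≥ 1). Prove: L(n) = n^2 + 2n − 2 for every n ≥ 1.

Base case: L(1) = 1, and 1^2 + 2·1 − 2 = 1.
Assume L(k) = k^2 + 2k − 2.
Then L(k+1) = L(k) + (2k + 3) = (k^2 + 2k − 2) + (2k + 3) = k^2 + 4k + 1,
and (k+1)^2 + 2·(k+1) − 2 = k^2 + 4k + 1.
Hence L(n) = n^2 + 2n − 2 for every n ≥ 1, by induction.

L(n) = n^2 + 2n − 2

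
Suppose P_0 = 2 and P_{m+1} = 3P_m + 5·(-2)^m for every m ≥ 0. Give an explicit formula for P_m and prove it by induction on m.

Claim: P_m = 3·3^m − (-2)^m.

Base case: P_0 = 2, and 3·3^0 − (-2)^0 = 3 − 1 = 2.
Assume P_r = 3·3^r − (-2)^r for some r ≥ 0.
Then P_{r+1} = 3P_r + 5·(-2)^r = 3·(3·3^r − (-2)^r) + 5·(-2)^r = 3·3^{r+1} − 3·(-2)^r + 5·(-2)^r = 3·3^{r+1} + 2·(-2)^r = 3·3^{r+1} − (-2)^{r+1}.
By induction, P_m = 3·3^m − (-2)^m for all m ≥ 0.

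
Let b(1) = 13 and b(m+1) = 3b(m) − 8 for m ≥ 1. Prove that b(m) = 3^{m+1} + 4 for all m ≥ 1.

Base case: b(1) = 13, and 3^{1+1} + 4 = 9 + 4 = 13.
Assume b(k) = 3^{k+1} + 4 for some k ≥ 1.
Then b(k+1) = 3b(k) − 8 = 3·(3^{k+1} + 4) − 8 = 3^{k+2} + 12 − 8 = 3^{k+2} + 4.
By induction, b(m) = 3^{m+1} + 4 for all m ≥ 1.

b(m) = 3^{m+1} + 4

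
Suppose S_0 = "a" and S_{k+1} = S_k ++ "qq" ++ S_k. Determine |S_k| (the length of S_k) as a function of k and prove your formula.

Claim: |S_k| = 3·2^k − 2.

Base case: |S_0| = 1, and 3·2^0 − 2 = 1.
Assume |S_m| = 3·2^m − 2.
Then |S_{m+1}| = |S_m| + 2 + |S_m| = 2|S_m| + 2 = 2(3·2^m − 2) + 2 = 3·2^{m+1} − 4 + 2 = 3·2^{m+1} − 2.
So the formula holds for m+1, and by induction |S_k| = 3·2^k − 2 for all k ≥ 0.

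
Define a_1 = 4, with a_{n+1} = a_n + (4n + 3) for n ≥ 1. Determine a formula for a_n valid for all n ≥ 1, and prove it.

Claim: a_n = 2n^2 + n + 1.

Base case: a_1 = 4, and 2·1^2 + 1 + 1 = 4.
Assume a_m = 2m^2 + m + 1.
Then a_{m+1} = a_m + (4m + 3) = (2m^2 + m + 1) + (4m + 3) = 2m^2 + 5m + 4,
and 2·(m+1)^2 + (m+1) + 1 = 2m^2 + 5m + 4.
By induction, a_n = 2n^2 + n + 1 for all n ≥ 1.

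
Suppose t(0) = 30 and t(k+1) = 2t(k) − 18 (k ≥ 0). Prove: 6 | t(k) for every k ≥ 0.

Base case: t(0) = 30 = 6·5, so 6 | t(0).
Assume 6 | t(r), so t(r) = 6s for some integer s.
Then t(r+1) = 2t(r) − 18 = 2·(6s) − 18 = 6(2s − 3), so 6 | t(r+1).
By induction, 6 | t(k) for all k ≥ 0.

6 | t(k)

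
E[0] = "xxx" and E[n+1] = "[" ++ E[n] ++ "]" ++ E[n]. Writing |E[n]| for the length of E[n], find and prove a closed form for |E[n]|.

Claim: |E[n]| = 5·2^n − 2.

Base case: |E[0]| = 3, and 5·2^0 − 2 = 3.
Assume |E[r]| = 5·2^r − 2.
Then |E[r+1]| = 1 + |E[r]| + 1 + |E[r]| = 2|E[r]| + 2 = 2(5·2^r − 2) + 2 = 5·2^{r+1} − 4 + 2 = 5·2^{r+1} − 2.
Hence |E[n]| = 5·2^n − 2 for every n ≥ 0, by induction.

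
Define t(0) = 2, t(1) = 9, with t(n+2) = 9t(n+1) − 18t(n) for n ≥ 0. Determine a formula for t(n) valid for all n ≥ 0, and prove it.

Claim: t(n) = 3^n + 6^n.

Base cases: t(0) = 2 and 3^0 + 6^0 = 2; t(1) = 9 and 3^1 + 6^1 = 9.
Assume t(i) = 3^i + 6^i for all 0 ≤ i ≤ j, where j ≥ 1.
Then t(j+1) = 9t(j) − 18t(j−1) = 9·(3^j + 6^j) − 18·(3^{j−1} + 6^{j−1}) = (9·3 − 18)3^{j−1} + (9·6 − 18)6^{j−1} = 9·3^{j−1} + 36·6^{j−1} = 3^{j+1} + 6^{j+1}.
By strong induction, t(n) = 3^n + 6^n for all n ≥ 0.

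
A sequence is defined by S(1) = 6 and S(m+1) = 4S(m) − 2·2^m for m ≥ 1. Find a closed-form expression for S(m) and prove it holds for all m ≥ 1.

Claim: S(m) = 4^m + 2^m.

Base case: S(1) = 6, and 4^1 + 2^1 = 4 + 2 = 6.
Assume S(k) = 4^k + 2^k for some k ≥ 1.
Then S(k+1) = 4S(k) − 2·2^k = 4·(4^k + 2^k) − 2·2^k = 4^{k+1} + 4·2^k − 2·2^k = 4^{k+1} + 2·2^k = 4^{k+1} + 2^{k+1}.
So the formula holds for k+1, and by induction S(m) = 4^m + 2^m for all m ≥ 1.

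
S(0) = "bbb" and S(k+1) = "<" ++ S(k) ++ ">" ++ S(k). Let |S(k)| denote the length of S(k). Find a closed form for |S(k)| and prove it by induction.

Claim: |S(k)| = 5·2^k − 2.

Base case: |S(0)| = 3, and 5·2^0 − 2 = 3.
Assume |S(m)| = 5·2^m − 2.
Then |S(m+1)| = 1 + |S(m)| + 1 + |S(m)| = 2|S(m)| + 2 = 2(5·2^m − 2) + 2 = 5·2^{m+1} − 4 + 2 = 5·2^{m+1} − 2.
So the formula holds for m+1, and by induction |S(k)| = 5·2^k − 2 for all k ≥ 0.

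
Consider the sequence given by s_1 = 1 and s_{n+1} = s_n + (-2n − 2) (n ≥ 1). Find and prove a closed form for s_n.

Claim: s_n = -n^2 − n + 3.

Base case: s_1 = 1, and -1^2 − 1 + 3 = 1.
Assume s_j = -j^2 − j + 3.
Then s_{j+1} = s_j + (-2j − 2) = (-j^2 − j + 3) + (-2j − 2) = -j^2 − 3j + 1,
and -(j+1)^2 − (j+1) + 3 = -j^2 − 3j + 1.
Hence s_n = -n^2 − n + 3 for every n ≥ 1, by induction.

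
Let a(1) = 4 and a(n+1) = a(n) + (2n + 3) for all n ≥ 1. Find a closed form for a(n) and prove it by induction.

Claim: a(n) = n^2 + 2n + 1.

Base case: a(1) = 4, and 1^2 + 2·1 + 1 = 4.
Assume a(k) = k^2 + 2k + 1.
Then a(k+1) = a(k) + (2k + 3) = (k^2 + 2k + 1) + (2k + 3) = k^2 + 4k + 4,
and (k+1)^2 + 2·(k+1) + 1 = k^2 + 4k + 4.
This completes the inductive step, so a(n) = n^2 + 2n + 1 for all n ≥ 1.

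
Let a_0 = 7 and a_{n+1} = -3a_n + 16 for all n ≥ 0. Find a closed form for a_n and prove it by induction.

Claim: a_n = 3·(-3)^n + 4.

Base case: a_0 = 7, and 3·(-3)^0 + 4 = 3 + 4 = 7.
Assume a_k = 3·(-3)^k + 4 for some k ≥ 0.
Then a_{k+1} = -3a_k + 16 = -3·(3·(-3)^k + 4) + 16 = -9·(-3)^k − 12 + 16 = 3·(-3)^{k+1} + 4.
By induction, a_n = 3·(-3)^n + 4 for all n ≥ 0.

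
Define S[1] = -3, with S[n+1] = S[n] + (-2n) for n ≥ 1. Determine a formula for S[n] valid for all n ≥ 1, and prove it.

Claim: S[n] = -n^2 + n − 3.

Base case: S[1] = -3, and -1^2 + 1 − 3 = -3.
Assume S[k] = -k^2 + k − 3.
Then S[k+1] = S[k] + (-2k) = (-k^2 + k − 3) + (-2k) = -k^2 − k − 3,
and -(k+1)^2 + (k+1) − 3 = -k^2 − k − 3.
This completes the inductive step, so S[n] = -n^2 + n − 3 for all n ≥ 1.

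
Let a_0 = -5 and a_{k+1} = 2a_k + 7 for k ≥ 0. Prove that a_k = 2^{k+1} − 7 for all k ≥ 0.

Base case: a_0 = -5, and 2^{0+1} − 7 = 2 − 7 = -5.
Assume a_j = 2^{j+1} − 7 for some j ≥ 0.
Then a_{j+1} = 2a_j + 7 = 2·(2^{j+1} − 7) + 7 = 2^{j+2} − 14 + 7 = 2^{j+2} − 7.
So the formula holds for j+1, and by induction a_k = 2^{k+1} − 7 for all k ≥ 0.

a_k = 2^{k+1} − 7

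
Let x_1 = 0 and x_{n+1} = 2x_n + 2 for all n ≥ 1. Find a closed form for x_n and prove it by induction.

Claim: x_n = 2^n − 2.

Base case: x_1 = 0, and 2^1 − 2 = 2 − 2 = 0.
Assume x_m = 2^m − 2 for some m ≥ 1.
Then x_{m+1} = 2x_m + 2 = 2·(2^m − 2) + 2 = 2^{m+1} − 4 + 2 = 2^{m+1} − 2.
This completes the inductive step, so x_n = 2^n − 2 for all n ≥ 1.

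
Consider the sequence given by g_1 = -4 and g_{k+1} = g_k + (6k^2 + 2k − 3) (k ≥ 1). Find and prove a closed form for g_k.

Claim: g_k = 2k^3 − 2k^2 − 3k − 1.

Base case: g_1 = -4, and 2·1^3 − 2·1^2 − 3·1 − 1 = -4.
Assume g_m = 2m^3 − 2m^2 − 3m − 1.
Then g_{m+1} = g_m + (6m^2 + 2m − 3) = (2m^3 − 2m^2 − 3m − 1) + (6m^2 + 2m − 3) = 2m^3 + 4m^2 − m − 4,
and 2·(m+1)^3 − 2·(m+1)^2 − 3·(m+1) − 1 = 2m^3 + 4m^2 − m − 4.
Hence g_k = 2k^3 − 2k^2 − 3k − 1 for every k ≥ 1, by induction.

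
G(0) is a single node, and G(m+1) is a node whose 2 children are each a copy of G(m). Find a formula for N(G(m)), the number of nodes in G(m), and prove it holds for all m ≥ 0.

Claim: N(G(m)) = 2^{m+1} − 1.

Base case: N(G(0)) = 1, and 2^{0+1} − 1 = 1.
Assume N(G(r)) = 2^{r+1} − 1.
Then N(G(r+1)) = 1 + 2N(G(r)) = 1 + 2(2^{r+1} − 1) = 2^{r+2} − 2 + 1 = 2^{r+2} − 1.
By induction, N(G(m)) = 2^{m+1} − 1 for all m ≥ 0.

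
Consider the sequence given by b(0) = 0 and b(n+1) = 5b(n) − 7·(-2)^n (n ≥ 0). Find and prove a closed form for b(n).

Claim: b(n) = -5^n + (-2)^n.

Base case: b(0) = 0, and -5^0 + (-2)^0 = -1 + 1 = 0.
Assume b(m) = -5^m + (-2)^m for some m ≥ 0.
Then b(m+1) = 5b(m) − 7·(-2)^m = 5·(-5^m + (-2)^m) − 7·(-2)^m = -5^{m+1} + 5·(-2)^m − 7·(-2)^m = -5^{m+1} − 2·(-2)^m = -5^{m+1} + (-2)^{m+1}.
This completes the inductive step, so b(n) = -5^n + (-2)^n for all n ≥ 0.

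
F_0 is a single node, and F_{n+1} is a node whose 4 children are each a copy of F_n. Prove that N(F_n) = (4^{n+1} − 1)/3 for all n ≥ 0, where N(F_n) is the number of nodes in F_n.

Base case: N(F_0) = 1, and (4^{0+1} − 1)/3 = 1.
Assume N(F_j) = (4^{j+1} − 1)/3.
Then N(F_{j+1}) = 1 + 4N(F_j) = 1 + 4·(4^{j+1} − 1)/3 = 1 + (4^{j+2} − 4)/3 = (3 + 4^{j+2} − 4)/3 = (4^{j+2} − 1)/3.
So the formula holds for j+1, and by induction N(F_n) = (4^{n+1} − 1)/3 for all n ≥ 0.

N(F_n) = (4^{n+1} − 1)/3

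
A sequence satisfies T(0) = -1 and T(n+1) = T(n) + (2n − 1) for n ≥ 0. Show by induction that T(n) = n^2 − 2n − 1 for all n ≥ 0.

Base case: T(0) = -1, and 0^2 − 2·0 − 1 = -1.
Assume T(m) = m^2 − 2m − 1.
Then T(m+1) = T(m) + (2m − 1) = (m^2 − 2m − 1) + (2m − 1) = m^2 − 2,
and (m+1)^2 − 2·(m+1) − 1 = m^2 − 2.
Hence T(n) = n^2 − 2n − 1 for every n ≥ 0, by induction.

T(n) = n^2 − 2n − 1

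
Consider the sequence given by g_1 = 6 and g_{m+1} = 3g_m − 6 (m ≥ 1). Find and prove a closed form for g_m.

Claim: g_m = 3^m + 3.

Base case: g_1 = 6, and 3^1 + 3 = 3 + 3 = 6.
Assume g_k = 3^k + 3 for some k ≥ 1.
Then g_{k+1} = 3g_k − 6 = 3·(3^k + 3) − 6 = 3^{k+1} + 9 − 6 = 3^{k+1} + 3.
By induction, g_m = 3^m + 3 for all m ≥ 1.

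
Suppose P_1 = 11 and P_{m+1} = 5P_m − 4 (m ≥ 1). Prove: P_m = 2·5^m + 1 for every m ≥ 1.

Base case: P_1 = 11, and 2·5^1 + 1 = 10 + 1 = 11.
Assume P_j = 2·5^j + 1 for some j ≥ 1.
Then P_{j+1} = 5P_j − 4 = 5·(2·5^j + 1) − 4 = 10·5^j + 5 − 4 = 2·5^{j+1} + 1.
This completes the inductive step, so P_m = 2·5^m + 1 for all m ≥ 1.

P_m = 2·5^m + 1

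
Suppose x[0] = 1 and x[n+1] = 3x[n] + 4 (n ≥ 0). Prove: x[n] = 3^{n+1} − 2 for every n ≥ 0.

Base case: x[0] = 1, and 3^{0+1} − 2 = 3 − 2 = 1.
Assume x[j] = 3^{j+1} − 2 for some j ≥ 0.
Then x[j+1] = 3x[j] + 4 = 3·(3^{j+1} − 2) + 4 = 3^{j+2} − 6 + 4 = 3^{j+2} − 2.
This completes the inductive step, so x[n] = 3^{n+1} − 2 for all n ≥ 0.

x[n] = 3^{n+1} − 2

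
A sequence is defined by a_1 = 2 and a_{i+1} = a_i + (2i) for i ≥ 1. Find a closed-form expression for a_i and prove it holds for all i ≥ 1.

Claim: a_i = i^2 − i + 2.

Base case: a_1 = 2, and 1^2 − 1 + 2 = 2.
Assume a_k = k^2 − k + 2.
Then a_{k+1} = a_k + (2k) = (k^2 − k + 2) + (2k) = k^2 + k + 2,
and (k+1)^2 − (k+1) + 2 = k^2 + k + 2.
This completes the inductive step, so a_i = i^2 − i + 2 for all i ≥ 1.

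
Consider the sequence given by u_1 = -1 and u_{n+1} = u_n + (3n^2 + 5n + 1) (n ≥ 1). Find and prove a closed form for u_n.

Claim: u_n = n^3 + n^2 − n − 2.

Base case: u_1 = -1, and 1^3 + 1^2 − 1 − 2 = -1.
Assume u_k = k^3 + k^2 − k − 2.
Then u_{k+1} = u_k + (3k^2 + 5k + 1) = (k^3 + k^2 − k − 2) + (3k^2 + 5k + 1) = k^3 + 4k^2 + 4k − 1,
and (k+1)^3 + (k+1)^2 − (k+1) − 2 = k^3 + 4k^2 + 4k − 1.
By induction, u_n = n^3 + n^2 − n − 2 for all n ≥ 1.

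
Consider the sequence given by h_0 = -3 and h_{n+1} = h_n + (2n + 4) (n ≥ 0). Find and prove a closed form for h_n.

Claim: h_n = n^2 + 3n − 3.

Base case: h_0 = -3, and 0^2 + 3·0 − 3 = -3.
Assume h_m = m^2 + 3m − 3.
Then h_{m+1} = h_m + (2m + 4) = (m^2 + 3m − 3) + (2m + 4) = m^2 + 5m + 1,
and (m+1)^2 + 3·(m+1) − 3 = m^2 + 5m + 1.
By induction, h_n = n^2 + 3n − 3 for all n ≥ 0.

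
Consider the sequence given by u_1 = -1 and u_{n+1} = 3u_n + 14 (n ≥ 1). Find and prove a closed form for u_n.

Claim: u_n = 2·3^n − 7.

Base case: u_1 = -1, and 2·3^1 − 7 = 6 − 7 = -1.
Assume u_k = 2·3^k − 7 for some k ≥ 1.
Then u_{k+1} = 3u_k + 14 = 3·(2·3^k − 7) + 14 = 6·3^k − 21 + 14 = 2·3^{k+1} − 7.
So the formula holds for k+1, and by induction u_n = 2·3^n − 7 for all n ≥ 1.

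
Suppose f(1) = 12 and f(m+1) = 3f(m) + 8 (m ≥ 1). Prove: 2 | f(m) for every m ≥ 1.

Base case: f(1) = 12 = 2·6, so 2 | f(1).
Assume 2 | f(k), so f(k) = 2t for some integer t.
Then f(k+1) = 3f(k) + 8 = 3·(2t) + 8 = 2(3t + 4), so 2 | f(k+1).
By induction, 2 | f(m) for all m ≥ 1.

2 | f(m)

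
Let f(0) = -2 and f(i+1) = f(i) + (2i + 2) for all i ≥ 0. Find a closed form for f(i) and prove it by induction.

Claim: f(i) = i^2 + i − 2.

Base case: f(0) = -2, and 0^2 + 0 − 2 = -2.
Assume f(r) = r^2 + r − 2.
Then f(r+1) = f(r) + (2r + 2) = (r^2 + r − 2) + (2r + 2) = r^2 + 3r,
and (r+1)^2 + (r+1) − 2 = r^2 + 3r.
Hence f(i) = i^2 + i − 2 for every i ≥ 0, by induction.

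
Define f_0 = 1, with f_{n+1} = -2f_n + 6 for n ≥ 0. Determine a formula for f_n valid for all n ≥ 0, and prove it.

Claim: f_n = -(-2)^n + 2.

Base case: f_0 = 1, and -(-2)^0 + 2 = -1 + 2 = 1.
Assume f_k = -(-2)^k + 2 for some k ≥ 0.
Then f_{k+1} = -2f_k + 6 = -2·(-(-2)^k + 2) + 6 = 2·(-2)^k − 4 + 6 = -(-2)^{k+1} + 2.
Hence f_n = -(-2)^n + 2 for every n ≥ 0, by induction.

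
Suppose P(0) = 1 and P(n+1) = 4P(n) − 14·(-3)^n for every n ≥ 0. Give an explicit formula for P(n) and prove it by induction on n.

Claim: P(n) = -4^n + 2·(-3)^n.

Base case: P(0) = 1, and -4^0 + 2·(-3)^0 = -1 + 2 = 1.
Assume P(m) = -4^m + 2·(-3)^m for some m ≥ 0.
Then P(m+1) = 4P(m) − 14·(-3)^m = 4·(-4^m + 2·(-3)^m) − 14·(-3)^m = -4^{m+1} + 8·(-3)^m − 14·(-3)^m = -4^{m+1} − 6·(-3)^m = -4^{m+1} + 2·(-3)^{m+1}.
Hence P(n) = -4^n + 2·(-3)^n for every n ≥ 0, by induction.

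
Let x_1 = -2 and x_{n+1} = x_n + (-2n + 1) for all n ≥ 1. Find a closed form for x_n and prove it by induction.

Claim: x_n = -n^2 + 2n − 3.

Base case: x_1 = -2, and -1^2 + 2·1 − 3 = -2.
Assume x_r = -r^2 + 2r − 3.
Then x_{r+1} = x_r + (-2r + 1) = (-r^2 + 2r − 3) + (-2r + 1) = -r^2 − 2,
and -(r+1)^2 + 2·(r+1) − 3 = -r^2 − 2.
By induction, x_n = -n^2 + 2n − 3 for all n ≥ 1.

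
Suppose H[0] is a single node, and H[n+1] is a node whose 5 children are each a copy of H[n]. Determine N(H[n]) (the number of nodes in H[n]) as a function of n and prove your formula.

Claim: N(H[n]) = (5^{n+1} − 1)/4.

Base case: N(H[0]) = 1, and (5^{0+1} − 1)/4 = 1.
Assume N(H[r]) = (5^{r+1} − 1)/4.
Then N(H[r+1]) = 1 + 5N(H[r]) = 1 + 5·(5^{r+1} − 1)/4 = 1 + (5^{r+2} − 5)/4 = (4 + 5^{r+2} − 5)/4 = (5^{r+2} − 1)/4.
By induction, N(H[n]) = (5^{n+1} − 1)/4 for all n ≥ 0.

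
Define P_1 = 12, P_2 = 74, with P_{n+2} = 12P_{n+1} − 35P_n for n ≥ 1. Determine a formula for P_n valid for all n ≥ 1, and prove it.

Claim: P_n = 5^n + 7^n.

Base cases: P_1 = 12 and 5^1 + 7^1 = 12; P_2 = 74 and 5^2 + 7^2 = 74.
Assume P_j = 5^j + 7^j for all 1 ≤ j ≤ r, where r ≥ 2.
Then P_{r+1} = 12P_r − 35P_{r−1} = 12·(5^r + 7^r) − 35·(5^{r−1} + 7^{r−1}) = (12·5 − 35)5^{r−1} + (12·7 − 35)7^{r−1} = 25·5^{r−1} + 49·7^{r−1} = 5^{r+1} + 7^{r+1}.
By strong induction, P_n = 5^n + 7^n for all n ≥ 1.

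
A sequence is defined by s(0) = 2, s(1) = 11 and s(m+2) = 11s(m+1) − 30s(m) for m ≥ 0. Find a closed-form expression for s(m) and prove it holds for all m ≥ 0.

Claim: s(m) = 6^m + 5^m.

Base cases: s(0) = 2 and 6^0 + 5^0 = 2; s(1) = 11 and 6^1 + 5^1 = 11.
Assume s(j) = 6^j + 5^j for all 0 ≤ j ≤ k, where k ≥ 1.
Then s(k+1) = 11s(k) − 30s(k−1) = 11·(6^k + 5^k) − 30·(6^{k−1} + 5^{k−1}) = (11·6 − 30)6^{k−1} + (11·5 − 30)5^{k−1} = 36·6^{k−1} + 25·5^{k−1} = 6^{k+1} + 5^{k+1}.
This completes the inductive step, so s(m) = 6^m + 5^m for all m ≥ 0.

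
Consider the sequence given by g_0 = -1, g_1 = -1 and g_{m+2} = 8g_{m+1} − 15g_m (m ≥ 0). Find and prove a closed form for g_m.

Claim: g_m = 5^m − 2·3^m.

Base cases: g_0 = -1 and 5^0 − 2·3^0 = -1; g_1 = -1 and 5^1 − 2·3^1 = -1.
Assume g_i = 5^i − 2·3^i for all 0 ≤ i ≤ j, where j ≥ 1.
Then g_{j+1} = 8g_j − 15g_{j−1} = 8·(5^j − 2·3^j) − 15·(5^{j−1} − 2·3^{j−1}) = (8·5 − 15)5^{j−1} − 2·(8·3 − 15)3^{j−1} = 25·5^{j−1} − 18·3^{j−1} = 5^{j+1} − 2·3^{j+1}.
Hence g_m = 5^m − 2·3^m for every m ≥ 0, by strong induction.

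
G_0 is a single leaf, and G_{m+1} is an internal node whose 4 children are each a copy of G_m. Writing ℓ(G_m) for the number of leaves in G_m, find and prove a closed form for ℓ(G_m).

Claim: ℓ(G_m) = 4^m.

Base case: ℓ(G_0) = 1, and 4^0 = 1.
Assume ℓ(G_j) = 4^j.
Then ℓ(G_{j+1}) = 4·ℓ(G_j) = 4·4^j = 4^{j+1}.
By induction, ℓ(G_m) = 4^m for all m ≥ 0.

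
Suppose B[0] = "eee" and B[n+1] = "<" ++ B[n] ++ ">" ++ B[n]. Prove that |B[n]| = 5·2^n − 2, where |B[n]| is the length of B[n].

Base case: |B[0]| = 3, and 5·2^0 − 2 = 3.
Assume |B[r]| = 5·2^r − 2.
Then |B[r+1]| = 1 + |B[r]| + 1 + |B[r]| = 2|B[r]| + 2 = 2(5·2^r − 2) + 2 = 5·2^{r+1} − 4 + 2 = 5·2^{r+1} − 2.
This completes the inductive step, so |B[n]| = 5·2^n − 2 for all n ≥ 0.

|B[n]| = 5·2^n − 2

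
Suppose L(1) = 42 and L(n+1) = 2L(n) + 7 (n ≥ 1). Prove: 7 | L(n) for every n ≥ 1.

Base case: L(1) = 42 = 7·6, so 7 | L(1).
Assume 7 | L(r), so L(r) = 7t for some integer t.
Then L(r+1) = 2L(r) + 7 = 2·(7t) + 7 = 7(2t + 1), so 7 | L(r+1).
So the property holds for r+1, and by induction 7 | L(n) for all n ≥ 1.

7 | L(n)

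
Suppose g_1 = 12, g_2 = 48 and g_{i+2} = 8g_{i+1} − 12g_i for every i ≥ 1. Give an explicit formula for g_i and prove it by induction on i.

Claim: g_i = 3·2^i + 6^i.

Base cases: g_1 = 12 and 3·2^1 + 6^1 = 12; g_2 = 48 and 3·2^2 + 6^2 = 48.
Assume g_t = 3·2^t + 6^t for all 1 ≤ t ≤ j, where j ≥ 2.
Then g_{j+1} = 8g_j − 12g_{j−1} = 8·(3·2^j + 6^j) − 12·(3·2^{j−1} + 6^{j−1}) = 3·(8·2 − 12)2^{j−1} + (8·6 − 12)6^{j−1} = 12·2^{j−1} + 36·6^{j−1} = 3·2^{j+1} + 6^{j+1}.
By strong induction, g_i = 3·2^i + 6^i for all i ≥ 1.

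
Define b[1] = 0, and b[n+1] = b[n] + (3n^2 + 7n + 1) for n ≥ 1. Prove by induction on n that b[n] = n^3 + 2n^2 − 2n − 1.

Base case: b[1] = 0, and 1^3 + 2·1^2 − 2·1 − 1 = 0.
Assume b[m] = m^3 + 2m^2 − 2m − 1.
Then b[m+1] = b[m] + (3m^2 + 7m + 1) = (m^3 + 2m^2 − 2m − 1) + (3m^2 + 7m + 1) = m^3 + 5m^2 + 5m,
and (m+1)^3 + 2·(m+1)^2 − 2·(m+1) − 1 = m^3 + 5m^2 + 5m.
Hence b[n] = n^3 + 2n^2 − 2n − 1 for every n ≥ 1, by induction.

b[n] = n^3 + 2n^2 − 2n − 1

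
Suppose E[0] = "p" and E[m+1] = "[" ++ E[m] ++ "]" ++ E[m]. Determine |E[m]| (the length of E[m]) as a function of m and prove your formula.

Claim: |E[m]| = 3·2^m − 2.

Base case: |E[0]| = 1, and 3·2^0 − 2 = 1.
Assume |E[k]| = 3·2^k − 2.
Then |E[k+1]| = 1 + |E[k]| + 1 + |E[k]| = 2|E[k]| + 2 = 2(3·2^k − 2) + 2 = 3·2^{k+1} − 4 + 2 = 3·2^{k+1} − 2.
Hence |E[m]| = 3·2^m − 2 for every m ≥ 0, by induction.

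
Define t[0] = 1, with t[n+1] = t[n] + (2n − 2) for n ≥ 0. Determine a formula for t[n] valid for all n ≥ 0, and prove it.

Claim: t[n] = n^2 − 3n + 1.

Base case: t[0] = 1, and 0^2 − 3·0 + 1 = 1.
Assume t[r] = r^2 − 3r + 1.
Then t[r+1] = t[r] + (2r − 2) = (r^2 − 3r + 1) + (2r − 2) = r^2 − r − 1,
and (r+1)^2 − 3·(r+1) + 1 = r^2 − r − 1.
This completes the inductive step, so t[n] = n^2 − 3n + 1 for all n ≥ 0.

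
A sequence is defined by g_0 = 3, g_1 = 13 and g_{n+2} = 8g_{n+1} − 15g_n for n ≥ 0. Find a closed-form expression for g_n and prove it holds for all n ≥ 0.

Claim: g_n = 2·5^n + 3^n.

Base cases: g_0 = 3 and 2·5^0 + 3^0 = 3; g_1 = 13 and 2·5^1 + 3^1 = 13.
Assume g_j = 2·5^j + 3^j for all 0 ≤ j ≤ r, where r ≥ 1.
Then g_{r+1} = 8g_r − 15g_{r−1} = 8·(2·5^r + 3^r) − 15·(2·5^{r−1} + 3^{r−1}) = 2·(8·5 − 15)5^{r−1} + (8·3 − 15)3^{r−1} = 50·5^{r−1} + 9·3^{r−1} = 2·5^{r+1} + 3^{r+1}.
By strong induction, g_n = 2·5^n + 3^n for all n ≥ 0.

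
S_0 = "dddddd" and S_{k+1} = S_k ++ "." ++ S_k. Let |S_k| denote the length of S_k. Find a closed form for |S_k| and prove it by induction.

Claim: |S_k| = 7·2^k − 1.

Base case: |S_0| = 6, and 7·2^0 − 1 = 6.
Assume |S_m| = 7·2^m − 1.
Then |S_{m+1}| = |S_m| + 1 + |S_m| = 2|S_m| + 1 = 2(7·2^m − 1) + 1 = 7·2^{m+1} − 2 + 1 = 7·2^{m+1} − 1.
This completes the inductive step, so |S_k| = 7·2^k − 1 for all k ≥ 0.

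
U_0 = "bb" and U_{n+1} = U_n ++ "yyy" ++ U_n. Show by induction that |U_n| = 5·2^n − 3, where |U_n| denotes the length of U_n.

Base case: |U_0| = 2, and 5·2^0 − 3 = 2.
Assume |U_m| = 5·2^m − 3.
Then |U_{m+1}| = |U_m| + 3 + |U_m| = 2|U_m| + 3 = 2(5·2^m − 3) + 3 = 5·2^{m+1} − 6 + 3 = 5·2^{m+1} − 3.
So the formula holds for m+1, and by induction |U_n| = 5·2^n − 3 for all n ≥ 0.

|U_n| = 5·2^n − 3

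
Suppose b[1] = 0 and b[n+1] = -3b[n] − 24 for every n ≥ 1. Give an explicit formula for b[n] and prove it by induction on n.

Claim: b[n] = -2·(-3)^n − 6.

Base case: b[1] = 0, and -2·(-3)^1 − 6 = 6 − 6 = 0.
Assume b[m] = -2·(-3)^m − 6 for some m ≥ 1.
Then b[m+1] = -3b[m] − 24 = -3·(-2·(-3)^m − 6) − 24 = 6·(-3)^m + 18 − 24 = -2·(-3)^{m+1} − 6.
This completes the inductive step, so b[n] = -2·(-3)^n − 6 for all n ≥ 1.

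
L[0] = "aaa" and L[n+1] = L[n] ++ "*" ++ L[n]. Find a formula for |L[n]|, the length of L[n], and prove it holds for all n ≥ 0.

Claim: |L[n]| = 2^{n+2} − 1.

Base case: |L[0]| = 3, and 2^{0+2} − 1 = 3.
Assume |L[m]| = 2^{m+2} − 1.
Then |L[m+1]| = |L[m]| + 1 + |L[m]| = 2|L[m]| + 1 = 2(2^{m+2} − 1) + 1 = 2^{m+3} − 2 + 1 = 2^{m+3} − 1.
This completes the inductive step, so |L[n]| = 2^{n+2} − 1 for all n ≥ 0.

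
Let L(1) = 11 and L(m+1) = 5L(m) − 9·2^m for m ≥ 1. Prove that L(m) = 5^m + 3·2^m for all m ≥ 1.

Base case: L(1) = 11, and 5^1 + 3·2^1 = 5 + 6 = 11.
Assume L(j) = 5^j + 3·2^j for some j ≥ 1.
Then L(j+1) = 5L(j) − 9·2^j = 5·(5^j + 3·2^j) − 9·2^j = 5^{j+1} + 15·2^j − 9·2^j = 5^{j+1} + 6·2^j = 5^{j+1} + 3·2^{j+1}.
So the formula holds for j+1, and by induction L(m) = 5^m + 3·2^m for all m ≥ 1.

L(m) = 5^m + 3·2^m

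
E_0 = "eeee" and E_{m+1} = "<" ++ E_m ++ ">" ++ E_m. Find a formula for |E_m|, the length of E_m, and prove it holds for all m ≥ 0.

Claim: |E_m| = 6·2^m − 2.

Base case: |E_0| = 4, and 6·2^0 − 2 = 4.
Assume |E_k| = 6·2^k − 2.
Then |E_{k+1}| = 1 + |E_k| + 1 + |E_k| = 2|E_k| + 2 = 2(6·2^k − 2) + 2 = 6·2^{k+1} − 4 + 2 = 6·2^{k+1} − 2.
So the formula holds for k+1, and by induction |E_m| = 6·2^m − 2 for all m ≥ 0.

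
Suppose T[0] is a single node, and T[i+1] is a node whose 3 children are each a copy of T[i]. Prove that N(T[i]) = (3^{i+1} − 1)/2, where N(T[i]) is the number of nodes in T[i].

Base case: N(T[0]) = 1, and (3^{0+1} − 1)/2 = 1.
Assume N(T[j]) = (3^{j+1} − 1)/2.
Then N(T[j+1]) = 1 + 3N(T[j]) = 1 + 3·(3^{j+1} − 1)/2 = 1 + (3^{j+2} − 3)/2 = (2 + 3^{j+2} − 3)/2 = (3^{j+2} − 1)/2.
So the formula holds for j+1, and by induction N(T[i]) = (3^{i+1} − 1)/2 for all i ≥ 0.

N(T[i]) = (3^{i+1} − 1)/2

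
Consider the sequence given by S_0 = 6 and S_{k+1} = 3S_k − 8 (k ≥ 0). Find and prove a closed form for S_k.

Claim: S_k = 2·3^k + 4.

Base case: S_0 = 6, and 2·3^0 + 4 = 2 + 4 = 6.
Assume S_j = 2·3^j + 4 for some j ≥ 0.
Then S_{j+1} = 3S_j − 8 = 3·(2·3^j + 4) − 8 = 6·3^j + 12 − 8 = 2·3^{j+1} + 4.
This completes the inductive step, so S_k = 2·3^k + 4 for all k ≥ 0.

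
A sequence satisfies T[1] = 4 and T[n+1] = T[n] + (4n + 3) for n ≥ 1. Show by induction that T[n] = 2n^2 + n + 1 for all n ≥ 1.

Base case: T[1] = 4, and 2·1^2 + 1 + 1 = 4.
Assume T[j] = 2j^2 + j + 1.
Then T[j+1] = T[j] + (4j + 3) = (2j^2 + j + 1) + (4j + 3) = 2j^2 + 5j + 4,
and 2·(j+1)^2 + (j+1) + 1 = 2j^2 + 5j + 4.
Hence T[n] = 2n^2 + n + 1 for every n ≥ 1, by induction.

T[n] = 2n^2 + n + 1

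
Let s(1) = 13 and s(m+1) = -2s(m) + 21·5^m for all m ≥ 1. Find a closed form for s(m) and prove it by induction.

Claim: s(m) = (-2)^m + 3·5^m.

Base case: s(1) = 13, and (-2)^1 + 3·5^1 = -2 + 15 = 13.
Assume s(k) = (-2)^k + 3·5^k for some k ≥ 1.
Then s(k+1) = -2s(k) + 21·5^k = -2·((-2)^k + 3·5^k) + 21·5^k = (-2)^{k+1} − 6·5^k + 21·5^k = (-2)^{k+1} + 15·5^k = (-2)^{k+1} + 3·5^{k+1}.
This completes the inductive step, so s(m) = (-2)^m + 3·5^m for all m ≥ 1.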